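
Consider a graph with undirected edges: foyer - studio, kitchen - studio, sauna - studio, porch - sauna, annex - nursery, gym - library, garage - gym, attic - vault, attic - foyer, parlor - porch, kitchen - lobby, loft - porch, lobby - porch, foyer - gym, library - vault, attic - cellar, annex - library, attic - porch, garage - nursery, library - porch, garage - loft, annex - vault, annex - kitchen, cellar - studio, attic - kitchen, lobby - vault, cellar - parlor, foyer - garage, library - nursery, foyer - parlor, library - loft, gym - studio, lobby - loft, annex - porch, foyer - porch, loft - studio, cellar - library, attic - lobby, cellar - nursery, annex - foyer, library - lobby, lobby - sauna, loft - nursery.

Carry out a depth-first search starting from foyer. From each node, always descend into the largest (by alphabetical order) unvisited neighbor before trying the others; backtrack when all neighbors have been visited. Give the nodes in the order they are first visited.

Visit foyer
foyer → studio
studio → sauna
sauna → porch
porch → parlor
parlor → cellar
cellar → nursery
nursery → loft
loft → lobby
lobby → vault
vault → library
library → gym
gym → garage
library → annex
annex → kitchen
kitchen → attic

foyer, studio, sauna, porch, parlor, cellar, nursery, loft, lobby, vault, library, gym, garage, annex, kitchen, attic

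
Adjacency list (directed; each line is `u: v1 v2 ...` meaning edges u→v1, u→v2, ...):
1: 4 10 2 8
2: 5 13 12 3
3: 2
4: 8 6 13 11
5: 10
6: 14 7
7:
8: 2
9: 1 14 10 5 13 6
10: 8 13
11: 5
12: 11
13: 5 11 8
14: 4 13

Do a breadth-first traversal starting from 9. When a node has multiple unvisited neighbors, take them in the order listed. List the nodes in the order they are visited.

Visit 9; enqueue 1, 14, 10, 5, 13, 6 → queue [1, 14, 10, 5, 13, 6]
Visit 1; enqueue 4, 2, 8 → queue [14, 10, 5, 13, 6, 4, 2, 8]
Visit 14 → queue [10, 5, 13, 6, 4, 2, 8]
Visit 10 → queue [5, 13, 6, 4, 2, 8]
Visit 5 → queue [13, 6, 4, 2, 8]
Visit 13; enqueue 11 → queue [6, 4, 2, 8, 11]
Visit 6; enqueue 7 → queue [4, 2, 8, 11, 7]
Visit 4 → queue [2, 8, 11, 7]
Visit 2; enqueue 12, 3 → queue [8, 11, 7, 12, 3]
Visit 8 → queue [11, 7, 12, 3]
Visit 11 → queue [7, 12, 3]
Visit 7 → queue [12, 3]
Visit 12 → queue [3]
Visit 3 → queue []

9, 1, 14, 10, 5, 13, 6, 4, 2, 8, 11, 7, 12, 3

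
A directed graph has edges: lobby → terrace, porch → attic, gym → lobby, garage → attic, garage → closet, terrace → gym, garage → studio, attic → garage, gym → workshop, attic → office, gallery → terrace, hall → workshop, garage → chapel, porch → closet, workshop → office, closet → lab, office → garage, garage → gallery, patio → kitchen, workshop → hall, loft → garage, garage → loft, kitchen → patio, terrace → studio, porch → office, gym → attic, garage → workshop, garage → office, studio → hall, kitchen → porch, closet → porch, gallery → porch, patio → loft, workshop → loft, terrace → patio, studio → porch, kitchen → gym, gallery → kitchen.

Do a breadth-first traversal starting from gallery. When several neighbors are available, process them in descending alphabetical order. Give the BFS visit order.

gallery, terrace, porch, kitchen, studio, patio, gym, office, closet, attic, hall, loft, workshop, lobby, garage, lab, chapel

Visit gallery; enqueue terrace, porch, kitchen → queue [terrace, porch, kitchen]
Visit terrace; enqueue studio, patio, gym → queue [porch, kitchen, studio, patio, gym]
Visit porch; enqueue office, closet, attic → queue [kitchen, studio, patio, gym, office, closet, attic]
Visit kitchen → queue [studio, patio, gym, office, closet, attic]
Visit studio; enqueue hall → queue [patio, gym, office, closet, attic, hall]
Visit patio; enqueue loft → queue [gym, office, closet, attic, hall, loft]
Visit gym; enqueue workshop, lobby → queue [office, closet, attic, hall, loft, workshop, lobby]
Visit office; enqueue garage → queue [closet, attic, hall, loft, workshop, lobby, garage]
Visit closet; enqueue lab → queue [attic, hall, loft, workshop, lobby, garage, lab]
Visit attic → queue [hall, loft, workshop, lobby, garage, lab]
Visit hall → queue [loft, workshop, lobby, garage, lab]
Visit loft → queue [workshop, lobby, garage, lab]
Visit workshop → queue [lobby, garage, lab]
Visit lobby → queue [garage, lab]
Visit garage; enqueue chapel → queue [lab, chapel]
Visit lab → queue [chapel]
Visit chapel → queue []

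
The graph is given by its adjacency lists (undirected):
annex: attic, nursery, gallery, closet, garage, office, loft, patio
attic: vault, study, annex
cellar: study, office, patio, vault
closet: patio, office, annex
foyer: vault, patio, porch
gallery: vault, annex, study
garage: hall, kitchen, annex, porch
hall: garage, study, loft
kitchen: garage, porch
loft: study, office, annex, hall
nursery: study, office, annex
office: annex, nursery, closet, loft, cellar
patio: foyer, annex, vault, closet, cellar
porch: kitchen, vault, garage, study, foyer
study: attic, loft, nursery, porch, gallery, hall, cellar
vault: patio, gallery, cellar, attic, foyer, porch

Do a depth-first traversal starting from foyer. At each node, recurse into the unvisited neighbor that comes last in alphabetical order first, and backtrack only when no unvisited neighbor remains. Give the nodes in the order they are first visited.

Visit foyer
foyer → vault
vault → porch
porch → study
study → nursery
nursery → office
office → loft
loft → hall
hall → garage
garage → kitchen
garage → annex
annex → patio
patio → closet
patio → cellar
annex → gallery
annex → attic

foyer vault porch study nursery office loft hall garage kitchen annex patio closet cellar gallery attic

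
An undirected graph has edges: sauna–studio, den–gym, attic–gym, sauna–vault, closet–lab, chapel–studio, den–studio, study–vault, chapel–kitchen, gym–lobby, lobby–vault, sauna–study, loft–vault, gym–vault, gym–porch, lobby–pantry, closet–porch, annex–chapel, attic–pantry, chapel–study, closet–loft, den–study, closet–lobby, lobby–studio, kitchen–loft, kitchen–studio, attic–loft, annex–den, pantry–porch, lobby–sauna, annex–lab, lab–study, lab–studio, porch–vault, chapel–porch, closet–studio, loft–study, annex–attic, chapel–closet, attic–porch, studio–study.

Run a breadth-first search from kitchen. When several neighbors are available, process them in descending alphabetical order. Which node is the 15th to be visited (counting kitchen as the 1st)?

pantry

Visit kitchen; enqueue studio, loft, chapel → queue [studio, loft, chapel]
Visit studio; enqueue study, sauna, lobby, lab, den, closet → queue [loft, chapel, study, sauna, lobby, lab, den, closet]
Visit loft; enqueue vault, attic → queue [chapel, study, sauna, lobby, lab, den, closet, vault, attic]
Visit chapel; enqueue porch, annex → queue [study, sauna, lobby, lab, den, closet, vault, attic, porch, annex]
Visit study → queue [sauna, lobby, lab, den, closet, vault, attic, porch, annex]
Visit sauna → queue [lobby, lab, den, closet, vault, attic, porch, annex]
Visit lobby; enqueue pantry, gym → queue [lab, den, closet, vault, attic, porch, annex, pantry, gym]
Visit lab → queue [den, closet, vault, attic, porch, annex, pantry, gym]
Visit den → queue [closet, vault, attic, porch, annex, pantry, gym]
Visit closet → queue [vault, attic, porch, annex, pantry, gym]
Visit vault → queue [attic, porch, annex, pantry, gym]
Visit attic → queue [porch, annex, pantry, gym]
Visit porch → queue [annex, pantry, gym]
Visit annex → queue [pantry, gym]
Visit pantry → queue [gym]
Visit gym → queue []

Visit order: kitchen, studio, loft, chapel, study, sauna, lobby, lab, den, closet, vault, attic, porch, annex, pantry, gym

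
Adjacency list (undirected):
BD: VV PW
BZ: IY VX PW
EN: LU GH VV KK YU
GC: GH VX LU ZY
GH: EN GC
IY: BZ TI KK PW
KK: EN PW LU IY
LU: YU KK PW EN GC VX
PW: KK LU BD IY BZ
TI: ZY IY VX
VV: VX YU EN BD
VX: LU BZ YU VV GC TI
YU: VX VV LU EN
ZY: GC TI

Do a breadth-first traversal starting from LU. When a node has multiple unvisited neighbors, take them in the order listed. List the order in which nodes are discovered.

Visit LU; enqueue YU, KK, PW, EN, GC, VX → queue [YU, KK, PW, EN, GC, VX]
Visit YU; enqueue VV → queue [KK, PW, EN, GC, VX, VV]
Visit KK; enqueue IY → queue [PW, EN, GC, VX, VV, IY]
Visit PW; enqueue BD, BZ → queue [EN, GC, VX, VV, IY, BD, BZ]
Visit EN; enqueue GH → queue [GC, VX, VV, IY, BD, BZ, GH]
Visit GC; enqueue ZY → queue [VX, VV, IY, BD, BZ, GH, ZY]
Visit VX; enqueue TI → queue [VV, IY, BD, BZ, GH, ZY, TI]
Visit VV → queue [IY, BD, BZ, GH, ZY, TI]
Visit IY → queue [BD, BZ, GH, ZY, TI]
Visit BD → queue [BZ, GH, ZY, TI]
Visit BZ → queue [GH, ZY, TI]
Visit GH → queue [ZY, TI]
Visit ZY → queue [TI]
Visit TI → queue []

LU, YU, KK, PW, EN, GC, VX, VV, IY, BD, BZ, GH, ZY, TI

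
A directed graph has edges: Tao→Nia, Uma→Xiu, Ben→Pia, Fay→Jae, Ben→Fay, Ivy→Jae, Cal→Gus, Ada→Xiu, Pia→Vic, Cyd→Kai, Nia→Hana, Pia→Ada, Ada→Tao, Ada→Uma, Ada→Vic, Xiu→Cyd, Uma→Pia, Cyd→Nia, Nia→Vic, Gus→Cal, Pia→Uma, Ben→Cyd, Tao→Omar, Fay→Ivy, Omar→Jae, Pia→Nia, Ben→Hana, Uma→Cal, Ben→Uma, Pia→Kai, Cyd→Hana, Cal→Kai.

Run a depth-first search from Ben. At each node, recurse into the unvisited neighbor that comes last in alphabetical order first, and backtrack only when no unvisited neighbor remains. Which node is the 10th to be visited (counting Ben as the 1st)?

Ada

Visit Ben
Ben → Uma
Uma → Xiu
Xiu → Cyd
Cyd → Nia
Nia → Vic
Nia → Hana
Cyd → Kai
Uma → Pia
Pia → Ada
Ada → Tao
Tao → Omar
Omar → Jae
Uma → Cal
Cal → Gus
Ben → Fay
Fay → Ivy

Visit order: Ben, Uma, Xiu, Cyd, Nia, Vic, Hana, Kai, Pia, Ada, Tao, Omar, Jae, Cal, Gus, Fay, Ivy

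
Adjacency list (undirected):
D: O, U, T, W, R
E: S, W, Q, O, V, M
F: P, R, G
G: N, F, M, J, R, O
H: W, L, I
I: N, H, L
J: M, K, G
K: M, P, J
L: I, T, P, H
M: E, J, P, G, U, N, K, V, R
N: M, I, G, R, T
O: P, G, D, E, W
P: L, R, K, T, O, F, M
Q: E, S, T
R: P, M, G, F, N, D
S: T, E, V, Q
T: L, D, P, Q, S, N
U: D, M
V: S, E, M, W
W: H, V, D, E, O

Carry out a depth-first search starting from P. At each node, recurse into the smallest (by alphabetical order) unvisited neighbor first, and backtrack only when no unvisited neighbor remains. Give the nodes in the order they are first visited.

P → F → G → J → K → M → E → O → D → R → N → I → H → L → T → Q → S → V → W → U

Visit P
P → F
F → G
G → J
J → K
K → M
M → E
E → O
O → D
D → R
R → N
N → I
I → H
H → L
L → T
T → Q
Q → S
S → V
V → W
D → U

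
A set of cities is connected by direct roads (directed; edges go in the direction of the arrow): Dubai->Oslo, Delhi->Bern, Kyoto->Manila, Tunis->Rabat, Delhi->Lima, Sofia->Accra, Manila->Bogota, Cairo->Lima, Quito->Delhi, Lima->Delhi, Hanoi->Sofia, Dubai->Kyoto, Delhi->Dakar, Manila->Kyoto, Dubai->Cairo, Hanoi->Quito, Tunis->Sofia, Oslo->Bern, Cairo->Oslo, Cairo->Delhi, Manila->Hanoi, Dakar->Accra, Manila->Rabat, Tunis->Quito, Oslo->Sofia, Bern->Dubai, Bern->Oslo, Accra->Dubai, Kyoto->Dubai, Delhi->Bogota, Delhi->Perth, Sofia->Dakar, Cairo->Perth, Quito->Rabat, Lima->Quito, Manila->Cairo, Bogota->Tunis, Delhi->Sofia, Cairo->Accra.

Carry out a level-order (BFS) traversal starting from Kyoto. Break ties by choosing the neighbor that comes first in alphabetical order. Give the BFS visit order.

Visit Kyoto; enqueue Dubai, Manila → queue [Dubai, Manila]
Visit Dubai; enqueue Cairo, Oslo → queue [Manila, Cairo, Oslo]
Visit Manila; enqueue Bogota, Hanoi, Rabat → queue [Cairo, Oslo, Bogota, Hanoi, Rabat]
Visit Cairo; enqueue Accra, Delhi, Lima, Perth → queue [Oslo, Bogota, Hanoi, Rabat, Accra, Delhi, Lima, Perth]
Visit Oslo; enqueue Bern, Sofia → queue [Bogota, Hanoi, Rabat, Accra, Delhi, Lima, Perth, Bern, Sofia]
Visit Bogota; enqueue Tunis → queue [Hanoi, Rabat, Accra, Delhi, Lima, Perth, Bern, Sofia, Tunis]
Visit Hanoi; enqueue Quito → queue [Rabat, Accra, Delhi, Lima, Perth, Bern, Sofia, Tunis, Quito]
Visit Rabat → queue [Accra, Delhi, Lima, Perth, Bern, Sofia, Tunis, Quito]
Visit Accra → queue [Delhi, Lima, Perth, Bern, Sofia, Tunis, Quito]
Visit Delhi; enqueue Dakar → queue [Lima, Perth, Bern, Sofia, Tunis, Quito, Dakar]
Visit Lima → queue [Perth, Bern, Sofia, Tunis, Quito, Dakar]
Visit Perth → queue [Bern, Sofia, Tunis, Quito, Dakar]
Visit Bern → queue [Sofia, Tunis, Quito, Dakar]
Visit Sofia → queue [Tunis, Quito, Dakar]
Visit Tunis → queue [Quito, Dakar]
Visit Quito → queue [Dakar]
Visit Dakar → queue []

Kyoto, Dubai, Manila, Cairo, Oslo, Bogota, Hanoi, Rabat, Accra, Delhi, Lima, Perth, Bern, Sofia, Tunis, Quito, Dakar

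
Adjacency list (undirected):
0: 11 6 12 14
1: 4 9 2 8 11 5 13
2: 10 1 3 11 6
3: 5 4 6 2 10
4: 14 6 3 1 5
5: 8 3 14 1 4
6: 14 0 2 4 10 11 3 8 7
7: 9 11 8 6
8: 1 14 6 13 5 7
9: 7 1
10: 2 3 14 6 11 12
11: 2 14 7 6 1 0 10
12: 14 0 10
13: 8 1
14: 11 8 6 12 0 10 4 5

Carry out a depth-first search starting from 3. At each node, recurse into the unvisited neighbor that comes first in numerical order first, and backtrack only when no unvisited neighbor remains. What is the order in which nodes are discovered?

3 2 1 4 5 8 6 0 11 7 9 10 12 14 13

Visit 3
3 → 2
2 → 1
1 → 4
4 → 5
5 → 8
8 → 6
6 → 0
0 → 11
11 → 7
7 → 9
11 → 10
10 → 12
12 → 14
8 → 13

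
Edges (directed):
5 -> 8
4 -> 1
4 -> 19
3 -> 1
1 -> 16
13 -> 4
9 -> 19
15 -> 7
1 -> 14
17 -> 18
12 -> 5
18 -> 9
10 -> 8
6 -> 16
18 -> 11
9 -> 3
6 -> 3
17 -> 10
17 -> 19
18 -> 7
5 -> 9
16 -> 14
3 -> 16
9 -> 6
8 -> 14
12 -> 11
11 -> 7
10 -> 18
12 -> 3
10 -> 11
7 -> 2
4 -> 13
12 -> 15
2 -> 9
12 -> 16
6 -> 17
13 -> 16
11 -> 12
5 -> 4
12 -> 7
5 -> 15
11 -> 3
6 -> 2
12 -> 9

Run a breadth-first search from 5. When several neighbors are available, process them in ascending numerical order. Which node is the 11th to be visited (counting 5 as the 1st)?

6

Visit 5; enqueue 4, 8, 9, 15 → queue [4, 8, 9, 15]
Visit 4; enqueue 1, 13, 19 → queue [8, 9, 15, 1, 13, 19]
Visit 8; enqueue 14 → queue [9, 15, 1, 13, 19, 14]
Visit 9; enqueue 3, 6 → queue [15, 1, 13, 19, 14, 3, 6]
Visit 15; enqueue 7 → queue [1, 13, 19, 14, 3, 6, 7]
Visit 1; enqueue 16 → queue [13, 19, 14, 3, 6, 7, 16]
Visit 13 → queue [19, 14, 3, 6, 7, 16]
Visit 19 → queue [14, 3, 6, 7, 16]
Visit 14 → queue [3, 6, 7, 16]
Visit 3 → queue [6, 7, 16]
Visit 6; enqueue 2, 17 → queue [7, 16, 2, 17]
Visit 7 → queue [16, 2, 17]
Visit 16 → queue [2, 17]
Visit 2 → queue [17]
Visit 17; enqueue 10, 18 → queue [10, 18]
Visit 10; enqueue 11 → queue [18, 11]
Visit 18 → queue [11]
Visit 11; enqueue 12 → queue [12]
Visit 12 → queue []

Visit order: 5, 4, 8, 9, 15, 1, 13, 19, 14, 3, 6, 7, 16, 2, 17, 10, 18, 11, 12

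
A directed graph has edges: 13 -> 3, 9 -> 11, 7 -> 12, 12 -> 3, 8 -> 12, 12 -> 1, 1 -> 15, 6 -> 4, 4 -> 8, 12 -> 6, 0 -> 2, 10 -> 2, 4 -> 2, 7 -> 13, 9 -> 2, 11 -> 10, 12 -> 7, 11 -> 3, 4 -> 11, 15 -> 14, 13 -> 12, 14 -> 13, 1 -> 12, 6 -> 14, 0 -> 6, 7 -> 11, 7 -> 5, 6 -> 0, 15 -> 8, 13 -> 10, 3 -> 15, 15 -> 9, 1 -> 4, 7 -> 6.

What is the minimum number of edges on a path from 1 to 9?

Level 0: 1
Level 1: 4, 12, 15
Level 2: 2, 3, 6, 7, 8, 9, 11, 14
Level 3: 0, 5, 10, 13
9 first appears at level 2.

2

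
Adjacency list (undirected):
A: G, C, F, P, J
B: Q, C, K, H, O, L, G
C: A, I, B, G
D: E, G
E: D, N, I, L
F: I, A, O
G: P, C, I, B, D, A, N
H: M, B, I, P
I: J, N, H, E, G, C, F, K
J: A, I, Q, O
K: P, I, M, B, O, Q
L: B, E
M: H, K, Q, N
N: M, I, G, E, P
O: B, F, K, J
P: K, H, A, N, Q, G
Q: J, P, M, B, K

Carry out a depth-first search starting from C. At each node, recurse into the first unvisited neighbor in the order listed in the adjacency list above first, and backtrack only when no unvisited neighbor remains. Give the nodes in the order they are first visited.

Visit C
C → A
A → G
G → P
P → K
K → I
I → J
J → Q
Q → M
M → H
H → B
B → O
O → F
B → L
L → E
E → D
E → N

C, A, G, P, K, I, J, Q, M, H, B, O, F, L, E, D, N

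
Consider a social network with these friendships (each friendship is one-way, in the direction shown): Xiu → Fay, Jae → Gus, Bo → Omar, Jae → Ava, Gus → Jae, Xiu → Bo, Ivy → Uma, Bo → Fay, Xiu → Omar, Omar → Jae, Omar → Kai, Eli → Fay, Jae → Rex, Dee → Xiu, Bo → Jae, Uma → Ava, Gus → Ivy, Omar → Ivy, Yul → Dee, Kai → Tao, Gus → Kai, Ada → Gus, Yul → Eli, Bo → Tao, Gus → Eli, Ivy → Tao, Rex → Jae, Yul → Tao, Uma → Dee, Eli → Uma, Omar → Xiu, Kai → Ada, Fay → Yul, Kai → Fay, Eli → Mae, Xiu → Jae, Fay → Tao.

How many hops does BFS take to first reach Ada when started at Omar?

2

Level 0: Omar
Level 1: Ivy, Jae, Kai, Xiu
Level 2: Ada, Ava, Bo, Fay, Gus, Rex, Tao, Uma
Level 3: Dee, Eli, Yul
Level 4: Mae
Ada first appears at level 2.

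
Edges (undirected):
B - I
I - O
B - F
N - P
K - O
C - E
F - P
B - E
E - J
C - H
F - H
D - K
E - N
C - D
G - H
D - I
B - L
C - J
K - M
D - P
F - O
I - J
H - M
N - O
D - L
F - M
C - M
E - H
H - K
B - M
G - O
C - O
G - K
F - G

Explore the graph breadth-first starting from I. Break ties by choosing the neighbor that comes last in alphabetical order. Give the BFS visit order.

Visit I; enqueue O, J, D, B → queue [O, J, D, B]
Visit O; enqueue N, K, G, F, C → queue [J, D, B, N, K, G, F, C]
Visit J; enqueue E → queue [D, B, N, K, G, F, C, E]
Visit D; enqueue P, L → queue [B, N, K, G, F, C, E, P, L]
Visit B; enqueue M → queue [N, K, G, F, C, E, P, L, M]
Visit N → queue [K, G, F, C, E, P, L, M]
Visit K; enqueue H → queue [G, F, C, E, P, L, M, H]
Visit G → queue [F, C, E, P, L, M, H]
Visit F → queue [C, E, P, L, M, H]
Visit C → queue [E, P, L, M, H]
Visit E → queue [P, L, M, H]
Visit P → queue [L, M, H]
Visit L → queue [M, H]
Visit M → queue [H]
Visit H → queue []

I, O, J, D, B, N, K, G, F, C, E, P, L, M, H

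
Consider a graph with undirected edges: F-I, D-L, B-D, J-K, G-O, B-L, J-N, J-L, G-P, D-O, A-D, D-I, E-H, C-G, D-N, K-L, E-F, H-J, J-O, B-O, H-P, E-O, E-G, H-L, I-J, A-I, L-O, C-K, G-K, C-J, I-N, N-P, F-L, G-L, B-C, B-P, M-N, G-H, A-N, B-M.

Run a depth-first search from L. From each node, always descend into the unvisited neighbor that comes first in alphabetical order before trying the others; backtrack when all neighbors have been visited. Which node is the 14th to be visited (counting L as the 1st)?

K

Visit L
L → B
B → C
C → G
G → E
E → F
F → I
I → A
A → D
D → N
N → J
J → H
H → P
J → K
J → O
N → M

Visit order: L, B, C, G, E, F, I, A, D, N, J, H, P, K, O, M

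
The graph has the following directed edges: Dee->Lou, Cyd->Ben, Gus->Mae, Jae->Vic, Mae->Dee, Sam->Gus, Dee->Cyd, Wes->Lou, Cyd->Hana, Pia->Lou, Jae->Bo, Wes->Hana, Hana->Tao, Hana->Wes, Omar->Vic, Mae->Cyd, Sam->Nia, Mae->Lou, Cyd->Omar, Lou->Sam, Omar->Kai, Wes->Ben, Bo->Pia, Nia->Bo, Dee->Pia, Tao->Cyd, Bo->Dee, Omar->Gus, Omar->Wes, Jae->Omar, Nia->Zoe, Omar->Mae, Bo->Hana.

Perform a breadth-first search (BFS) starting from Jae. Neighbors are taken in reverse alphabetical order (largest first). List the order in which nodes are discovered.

Jae → Vic → Omar → Bo → Wes → Mae → Kai → Gus → Pia → Hana → Dee → Lou → Ben → Cyd → Tao → Sam → Nia → Zoe

Visit Jae; enqueue Vic, Omar, Bo → queue [Vic, Omar, Bo]
Visit Vic → queue [Omar, Bo]
Visit Omar; enqueue Wes, Mae, Kai, Gus → queue [Bo, Wes, Mae, Kai, Gus]
Visit Bo; enqueue Pia, Hana, Dee → queue [Wes, Mae, Kai, Gus, Pia, Hana, Dee]
Visit Wes; enqueue Lou, Ben → queue [Mae, Kai, Gus, Pia, Hana, Dee, Lou, Ben]
Visit Mae; enqueue Cyd → queue [Kai, Gus, Pia, Hana, Dee, Lou, Ben, Cyd]
Visit Kai → queue [Gus, Pia, Hana, Dee, Lou, Ben, Cyd]
Visit Gus → queue [Pia, Hana, Dee, Lou, Ben, Cyd]
Visit Pia → queue [Hana, Dee, Lou, Ben, Cyd]
Visit Hana; enqueue Tao → queue [Dee, Lou, Ben, Cyd, Tao]
Visit Dee → queue [Lou, Ben, Cyd, Tao]
Visit Lou; enqueue Sam → queue [Ben, Cyd, Tao, Sam]
Visit Ben → queue [Cyd, Tao, Sam]
Visit Cyd → queue [Tao, Sam]
Visit Tao → queue [Sam]
Visit Sam; enqueue Nia → queue [Nia]
Visit Nia; enqueue Zoe → queue [Zoe]
Visit Zoe → queue []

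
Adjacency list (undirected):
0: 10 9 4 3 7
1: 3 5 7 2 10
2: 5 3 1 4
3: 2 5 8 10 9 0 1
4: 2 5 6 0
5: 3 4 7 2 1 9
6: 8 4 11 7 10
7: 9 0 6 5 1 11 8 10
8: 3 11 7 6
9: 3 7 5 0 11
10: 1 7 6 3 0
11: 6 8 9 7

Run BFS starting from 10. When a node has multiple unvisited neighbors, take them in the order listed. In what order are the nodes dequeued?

Visit 10; enqueue 1, 7, 6, 3, 0 → queue [1, 7, 6, 3, 0]
Visit 1; enqueue 5, 2 → queue [7, 6, 3, 0, 5, 2]
Visit 7; enqueue 9, 11, 8 → queue [6, 3, 0, 5, 2, 9, 11, 8]
Visit 6; enqueue 4 → queue [3, 0, 5, 2, 9, 11, 8, 4]
Visit 3 → queue [0, 5, 2, 9, 11, 8, 4]
Visit 0 → queue [5, 2, 9, 11, 8, 4]
Visit 5 → queue [2, 9, 11, 8, 4]
Visit 2 → queue [9, 11, 8, 4]
Visit 9 → queue [11, 8, 4]
Visit 11 → queue [8, 4]
Visit 8 → queue [4]
Visit 4 → queue []

10 → 1 → 7 → 6 → 3 → 0 → 5 → 2 → 9 → 11 → 8 → 4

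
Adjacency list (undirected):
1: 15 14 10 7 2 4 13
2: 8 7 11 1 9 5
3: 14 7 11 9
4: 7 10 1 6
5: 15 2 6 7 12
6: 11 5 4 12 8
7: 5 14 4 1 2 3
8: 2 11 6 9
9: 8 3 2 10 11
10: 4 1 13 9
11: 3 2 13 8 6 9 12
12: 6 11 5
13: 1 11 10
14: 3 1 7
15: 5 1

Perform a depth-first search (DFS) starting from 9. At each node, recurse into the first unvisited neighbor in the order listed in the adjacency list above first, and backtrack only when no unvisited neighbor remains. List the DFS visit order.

Visit 9
9 → 8
8 → 2
2 → 7
7 → 5
5 → 15
15 → 1
1 → 14
14 → 3
3 → 11
11 → 13
13 → 10
10 → 4
4 → 6
6 → 12

9 -> 8 -> 2 -> 7 -> 5 -> 15 -> 1 -> 14 -> 3 -> 11 -> 13 -> 10 -> 4 -> 6 -> 12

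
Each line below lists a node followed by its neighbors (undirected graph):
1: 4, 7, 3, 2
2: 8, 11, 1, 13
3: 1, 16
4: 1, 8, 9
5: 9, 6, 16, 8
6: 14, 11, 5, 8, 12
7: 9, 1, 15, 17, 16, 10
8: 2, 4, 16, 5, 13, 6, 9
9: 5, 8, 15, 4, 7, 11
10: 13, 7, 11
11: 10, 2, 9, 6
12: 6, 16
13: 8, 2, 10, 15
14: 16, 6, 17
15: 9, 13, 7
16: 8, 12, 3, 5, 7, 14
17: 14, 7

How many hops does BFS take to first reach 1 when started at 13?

Level 0: 13
Level 1: 2, 8, 10, 15
Level 2: 1, 4, 5, 6, 7, 9, 11, 16
Level 3: 3, 12, 14, 17
1 first appears at level 2.

2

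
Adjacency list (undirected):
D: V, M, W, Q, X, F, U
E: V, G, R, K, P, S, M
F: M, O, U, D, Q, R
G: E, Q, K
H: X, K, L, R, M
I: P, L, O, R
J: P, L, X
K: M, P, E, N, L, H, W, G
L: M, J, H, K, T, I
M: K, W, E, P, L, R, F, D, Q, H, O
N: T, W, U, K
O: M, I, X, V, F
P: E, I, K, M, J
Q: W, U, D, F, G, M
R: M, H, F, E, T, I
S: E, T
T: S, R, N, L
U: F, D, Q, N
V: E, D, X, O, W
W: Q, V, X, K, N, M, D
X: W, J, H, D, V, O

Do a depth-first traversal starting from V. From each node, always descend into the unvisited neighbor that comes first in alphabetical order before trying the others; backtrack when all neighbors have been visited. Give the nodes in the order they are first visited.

Visit V
V → D
D → F
F → M
M → E
E → G
G → K
K → H
H → L
L → I
I → O
O → X
X → J
J → P
X → W
W → N
N → T
T → R
T → S
N → U
U → Q

V, D, F, M, E, G, K, H, L, I, O, X, J, P, W, N, T, R, S, U, Q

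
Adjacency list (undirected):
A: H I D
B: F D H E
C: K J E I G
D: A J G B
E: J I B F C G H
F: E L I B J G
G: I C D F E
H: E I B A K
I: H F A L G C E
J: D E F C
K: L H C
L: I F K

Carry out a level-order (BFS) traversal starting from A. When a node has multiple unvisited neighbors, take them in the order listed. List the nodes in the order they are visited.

Visit A; enqueue H, I, D → queue [H, I, D]
Visit H; enqueue E, B, K → queue [I, D, E, B, K]
Visit I; enqueue F, L, G, C → queue [D, E, B, K, F, L, G, C]
Visit D; enqueue J → queue [E, B, K, F, L, G, C, J]
Visit E → queue [B, K, F, L, G, C, J]
Visit B → queue [K, F, L, G, C, J]
Visit K → queue [F, L, G, C, J]
Visit F → queue [L, G, C, J]
Visit L → queue [G, C, J]
Visit G → queue [C, J]
Visit C → queue [J]
Visit J → queue []

A, H, I, D, E, B, K, F, L, G, C, J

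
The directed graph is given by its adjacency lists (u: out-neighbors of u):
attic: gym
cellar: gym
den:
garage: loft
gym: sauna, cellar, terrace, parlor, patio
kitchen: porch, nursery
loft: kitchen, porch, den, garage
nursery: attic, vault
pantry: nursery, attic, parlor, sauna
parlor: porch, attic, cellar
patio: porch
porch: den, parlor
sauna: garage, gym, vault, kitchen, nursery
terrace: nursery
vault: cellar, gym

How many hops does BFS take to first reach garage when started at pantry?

2

Level 0: pantry
Level 1: attic, nursery, parlor, sauna
Level 2: cellar, garage, gym, kitchen, porch, vault
Level 3: den, loft, patio, terrace
garage first appears at level 2.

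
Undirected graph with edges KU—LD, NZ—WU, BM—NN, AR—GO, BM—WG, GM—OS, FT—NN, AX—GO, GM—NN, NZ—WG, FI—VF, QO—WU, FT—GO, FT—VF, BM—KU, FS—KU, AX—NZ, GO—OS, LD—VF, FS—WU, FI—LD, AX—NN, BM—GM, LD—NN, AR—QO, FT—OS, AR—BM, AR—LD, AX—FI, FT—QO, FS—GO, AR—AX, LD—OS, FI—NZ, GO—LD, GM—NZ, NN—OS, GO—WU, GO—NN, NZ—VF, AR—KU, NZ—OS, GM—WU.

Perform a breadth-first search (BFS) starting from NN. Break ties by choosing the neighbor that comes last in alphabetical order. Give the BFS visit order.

Visit NN; enqueue OS, LD, GO, GM, FT, BM, AX → queue [OS, LD, GO, GM, FT, BM, AX]
Visit OS; enqueue NZ → queue [LD, GO, GM, FT, BM, AX, NZ]
Visit LD; enqueue VF, KU, FI, AR → queue [GO, GM, FT, BM, AX, NZ, VF, KU, FI, AR]
Visit GO; enqueue WU, FS → queue [GM, FT, BM, AX, NZ, VF, KU, FI, AR, WU, FS]
Visit GM → queue [FT, BM, AX, NZ, VF, KU, FI, AR, WU, FS]
Visit FT; enqueue QO → queue [BM, AX, NZ, VF, KU, FI, AR, WU, FS, QO]
Visit BM; enqueue WG → queue [AX, NZ, VF, KU, FI, AR, WU, FS, QO, WG]
Visit AX → queue [NZ, VF, KU, FI, AR, WU, FS, QO, WG]
Visit NZ → queue [VF, KU, FI, AR, WU, FS, QO, WG]
Visit VF → queue [KU, FI, AR, WU, FS, QO, WG]
Visit KU → queue [FI, AR, WU, FS, QO, WG]
Visit FI → queue [AR, WU, FS, QO, WG]
Visit AR → queue [WU, FS, QO, WG]
Visit WU → queue [FS, QO, WG]
Visit FS → queue [QO, WG]
Visit QO → queue [WG]
Visit WG → queue []

NN -> OS -> LD -> GO -> GM -> FT -> BM -> AX -> NZ -> VF -> KU -> FI -> AR -> WU -> FS -> QO -> WG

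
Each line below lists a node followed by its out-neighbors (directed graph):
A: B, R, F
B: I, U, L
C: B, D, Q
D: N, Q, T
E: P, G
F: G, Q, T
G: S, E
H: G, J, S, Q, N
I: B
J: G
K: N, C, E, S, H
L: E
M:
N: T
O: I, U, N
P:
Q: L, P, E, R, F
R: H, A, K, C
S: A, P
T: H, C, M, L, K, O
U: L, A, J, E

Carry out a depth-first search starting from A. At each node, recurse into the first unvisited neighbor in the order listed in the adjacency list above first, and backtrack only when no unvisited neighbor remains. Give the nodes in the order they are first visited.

Visit A
A → B
B → I
B → U
U → L
L → E
E → P
E → G
G → S
U → J
A → R
R → H
H → Q
Q → F
F → T
T → C
C → D
D → N
T → M
T → K
T → O

A, B, I, U, L, E, P, G, S, J, R, H, Q, F, T, C, D, N, M, K, O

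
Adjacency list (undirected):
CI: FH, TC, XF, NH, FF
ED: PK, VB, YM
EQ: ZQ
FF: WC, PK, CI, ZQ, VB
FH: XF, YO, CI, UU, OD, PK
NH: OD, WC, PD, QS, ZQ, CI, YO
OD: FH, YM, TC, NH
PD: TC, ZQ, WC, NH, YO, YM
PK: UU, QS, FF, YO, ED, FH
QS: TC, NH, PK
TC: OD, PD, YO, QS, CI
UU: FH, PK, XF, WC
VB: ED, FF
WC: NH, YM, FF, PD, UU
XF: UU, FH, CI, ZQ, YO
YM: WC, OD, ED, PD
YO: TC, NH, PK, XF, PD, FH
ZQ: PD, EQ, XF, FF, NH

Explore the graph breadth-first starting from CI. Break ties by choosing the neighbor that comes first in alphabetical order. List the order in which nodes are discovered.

CI → FF → FH → NH → TC → XF → PK → VB → WC → ZQ → OD → UU → YO → PD → QS → ED → YM → EQ

Visit CI; enqueue FF, FH, NH, TC, XF → queue [FF, FH, NH, TC, XF]
Visit FF; enqueue PK, VB, WC, ZQ → queue [FH, NH, TC, XF, PK, VB, WC, ZQ]
Visit FH; enqueue OD, UU, YO → queue [NH, TC, XF, PK, VB, WC, ZQ, OD, UU, YO]
Visit NH; enqueue PD, QS → queue [TC, XF, PK, VB, WC, ZQ, OD, UU, YO, PD, QS]
Visit TC → queue [XF, PK, VB, WC, ZQ, OD, UU, YO, PD, QS]
Visit XF → queue [PK, VB, WC, ZQ, OD, UU, YO, PD, QS]
Visit PK; enqueue ED → queue [VB, WC, ZQ, OD, UU, YO, PD, QS, ED]
Visit VB → queue [WC, ZQ, OD, UU, YO, PD, QS, ED]
Visit WC; enqueue YM → queue [ZQ, OD, UU, YO, PD, QS, ED, YM]
Visit ZQ; enqueue EQ → queue [OD, UU, YO, PD, QS, ED, YM, EQ]
Visit OD → queue [UU, YO, PD, QS, ED, YM, EQ]
Visit UU → queue [YO, PD, QS, ED, YM, EQ]
Visit YO → queue [PD, QS, ED, YM, EQ]
Visit PD → queue [QS, ED, YM, EQ]
Visit QS → queue [ED, YM, EQ]
Visit ED → queue [YM, EQ]
Visit YM → queue [EQ]
Visit EQ → queue []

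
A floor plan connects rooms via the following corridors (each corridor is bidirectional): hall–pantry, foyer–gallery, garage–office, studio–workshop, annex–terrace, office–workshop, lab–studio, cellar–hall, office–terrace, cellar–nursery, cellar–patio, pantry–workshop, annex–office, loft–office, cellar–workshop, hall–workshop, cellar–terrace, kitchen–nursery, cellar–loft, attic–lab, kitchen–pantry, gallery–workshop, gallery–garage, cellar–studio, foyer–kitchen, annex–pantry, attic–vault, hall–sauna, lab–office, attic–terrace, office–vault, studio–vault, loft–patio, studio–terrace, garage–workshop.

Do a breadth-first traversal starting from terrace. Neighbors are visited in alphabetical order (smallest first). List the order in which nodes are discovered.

terrace -> annex -> attic -> cellar -> office -> studio -> pantry -> lab -> vault -> hall -> loft -> nursery -> patio -> workshop -> garage -> kitchen -> sauna -> gallery -> foyer

Visit terrace; enqueue annex, attic, cellar, office, studio → queue [annex, attic, cellar, office, studio]
Visit annex; enqueue pantry → queue [attic, cellar, office, studio, pantry]
Visit attic; enqueue lab, vault → queue [cellar, office, studio, pantry, lab, vault]
Visit cellar; enqueue hall, loft, nursery, patio, workshop → queue [office, studio, pantry, lab, vault, hall, loft, nursery, patio, workshop]
Visit office; enqueue garage → queue [studio, pantry, lab, vault, hall, loft, nursery, patio, workshop, garage]
Visit studio → queue [pantry, lab, vault, hall, loft, nursery, patio, workshop, garage]
Visit pantry; enqueue kitchen → queue [lab, vault, hall, loft, nursery, patio, workshop, garage, kitchen]
Visit lab → queue [vault, hall, loft, nursery, patio, workshop, garage, kitchen]
Visit vault → queue [hall, loft, nursery, patio, workshop, garage, kitchen]
Visit hall; enqueue sauna → queue [loft, nursery, patio, workshop, garage, kitchen, sauna]
Visit loft → queue [nursery, patio, workshop, garage, kitchen, sauna]
Visit nursery → queue [patio, workshop, garage, kitchen, sauna]
Visit patio → queue [workshop, garage, kitchen, sauna]
Visit workshop; enqueue gallery → queue [garage, kitchen, sauna, gallery]
Visit garage → queue [kitchen, sauna, gallery]
Visit kitchen; enqueue foyer → queue [sauna, gallery, foyer]
Visit sauna → queue [gallery, foyer]
Visit gallery → queue [foyer]
Visit foyer → queue []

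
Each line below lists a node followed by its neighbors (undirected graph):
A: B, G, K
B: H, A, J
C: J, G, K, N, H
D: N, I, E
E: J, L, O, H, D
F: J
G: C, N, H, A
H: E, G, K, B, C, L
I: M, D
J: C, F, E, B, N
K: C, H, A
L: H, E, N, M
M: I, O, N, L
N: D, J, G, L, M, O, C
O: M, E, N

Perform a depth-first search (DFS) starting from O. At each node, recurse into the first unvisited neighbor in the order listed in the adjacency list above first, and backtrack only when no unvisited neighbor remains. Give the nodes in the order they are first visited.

Visit O
O → M
M → I
I → D
D → N
N → J
J → C
C → G
G → H
H → E
E → L
H → K
K → A
A → B
J → F

O, M, I, D, N, J, C, G, H, E, L, K, A, B, F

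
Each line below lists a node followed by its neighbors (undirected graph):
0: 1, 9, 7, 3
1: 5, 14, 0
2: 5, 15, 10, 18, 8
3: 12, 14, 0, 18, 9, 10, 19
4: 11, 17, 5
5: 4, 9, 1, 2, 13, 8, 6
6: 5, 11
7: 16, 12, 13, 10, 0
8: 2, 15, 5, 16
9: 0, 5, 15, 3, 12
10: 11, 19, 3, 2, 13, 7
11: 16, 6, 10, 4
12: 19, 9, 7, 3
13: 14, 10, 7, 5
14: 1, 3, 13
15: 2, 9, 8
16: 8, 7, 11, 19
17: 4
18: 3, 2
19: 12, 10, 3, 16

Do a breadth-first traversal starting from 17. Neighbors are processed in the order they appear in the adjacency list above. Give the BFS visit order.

Visit 17; enqueue 4 → queue [4]
Visit 4; enqueue 11, 5 → queue [11, 5]
Visit 11; enqueue 16, 6, 10 → queue [5, 16, 6, 10]
Visit 5; enqueue 9, 1, 2, 13, 8 → queue [16, 6, 10, 9, 1, 2, 13, 8]
Visit 16; enqueue 7, 19 → queue [6, 10, 9, 1, 2, 13, 8, 7, 19]
Visit 6 → queue [10, 9, 1, 2, 13, 8, 7, 19]
Visit 10; enqueue 3 → queue [9, 1, 2, 13, 8, 7, 19, 3]
Visit 9; enqueue 0, 15, 12 → queue [1, 2, 13, 8, 7, 19, 3, 0, 15, 12]
Visit 1; enqueue 14 → queue [2, 13, 8, 7, 19, 3, 0, 15, 12, 14]
Visit 2; enqueue 18 → queue [13, 8, 7, 19, 3, 0, 15, 12, 14, 18]
Visit 13 → queue [8, 7, 19, 3, 0, 15, 12, 14, 18]
Visit 8 → queue [7, 19, 3, 0, 15, 12, 14, 18]
Visit 7 → queue [19, 3, 0, 15, 12, 14, 18]
Visit 19 → queue [3, 0, 15, 12, 14, 18]
Visit 3 → queue [0, 15, 12, 14, 18]
Visit 0 → queue [15, 12, 14, 18]
Visit 15 → queue [12, 14, 18]
Visit 12 → queue [14, 18]
Visit 14 → queue [18]
Visit 18 → queue []

17 -> 4 -> 11 -> 5 -> 16 -> 6 -> 10 -> 9 -> 1 -> 2 -> 13 -> 8 -> 7 -> 19 -> 3 -> 0 -> 15 -> 12 -> 14 -> 18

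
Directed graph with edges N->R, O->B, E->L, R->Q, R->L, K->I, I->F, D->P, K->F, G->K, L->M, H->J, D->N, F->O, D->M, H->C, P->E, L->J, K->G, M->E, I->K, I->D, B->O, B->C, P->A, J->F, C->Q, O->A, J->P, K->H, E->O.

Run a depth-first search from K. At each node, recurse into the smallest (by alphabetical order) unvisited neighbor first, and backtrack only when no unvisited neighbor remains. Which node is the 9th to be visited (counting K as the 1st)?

Visit K
K → F
F → O
O → A
O → B
B → C
C → Q
K → G
K → H
H → J
J → P
P → E
E → L
L → M
K → I
I → D
D → N
N → R

Visit order: K, F, O, A, B, C, Q, G, H, J, P, E, L, M, I, D, N, R

H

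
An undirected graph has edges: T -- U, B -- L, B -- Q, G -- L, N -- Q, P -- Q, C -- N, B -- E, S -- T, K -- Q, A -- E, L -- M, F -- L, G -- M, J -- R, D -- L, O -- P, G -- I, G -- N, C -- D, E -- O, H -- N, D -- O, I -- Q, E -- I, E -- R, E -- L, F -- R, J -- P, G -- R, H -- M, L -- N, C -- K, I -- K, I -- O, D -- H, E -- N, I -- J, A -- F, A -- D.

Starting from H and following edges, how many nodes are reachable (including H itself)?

18

BFS from H visits: H, D, M, N, A, C, L, O, G, E, Q, F, K, B, I, P, R, J
Reachable nodes: 18 of 21 total.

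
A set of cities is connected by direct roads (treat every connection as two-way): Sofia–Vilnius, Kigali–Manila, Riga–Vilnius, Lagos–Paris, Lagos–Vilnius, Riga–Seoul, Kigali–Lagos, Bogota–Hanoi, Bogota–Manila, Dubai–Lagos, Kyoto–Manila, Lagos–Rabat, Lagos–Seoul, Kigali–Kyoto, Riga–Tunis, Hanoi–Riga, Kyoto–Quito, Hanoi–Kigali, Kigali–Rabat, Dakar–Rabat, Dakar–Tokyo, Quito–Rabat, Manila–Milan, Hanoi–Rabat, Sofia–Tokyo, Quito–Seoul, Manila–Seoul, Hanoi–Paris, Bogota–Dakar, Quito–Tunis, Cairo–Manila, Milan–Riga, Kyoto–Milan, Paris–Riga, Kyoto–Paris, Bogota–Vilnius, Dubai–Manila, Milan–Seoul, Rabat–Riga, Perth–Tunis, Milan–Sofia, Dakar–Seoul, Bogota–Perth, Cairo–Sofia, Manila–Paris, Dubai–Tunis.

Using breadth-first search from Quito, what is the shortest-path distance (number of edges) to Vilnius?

3

Level 0: Quito
Level 1: Kyoto, Rabat, Seoul, Tunis
Level 2: Dakar, Dubai, Hanoi, Kigali, Lagos, Manila, Milan, Paris, Perth, Riga
Level 3: Bogota, Cairo, Sofia, Tokyo, Vilnius
Vilnius first appears at level 3.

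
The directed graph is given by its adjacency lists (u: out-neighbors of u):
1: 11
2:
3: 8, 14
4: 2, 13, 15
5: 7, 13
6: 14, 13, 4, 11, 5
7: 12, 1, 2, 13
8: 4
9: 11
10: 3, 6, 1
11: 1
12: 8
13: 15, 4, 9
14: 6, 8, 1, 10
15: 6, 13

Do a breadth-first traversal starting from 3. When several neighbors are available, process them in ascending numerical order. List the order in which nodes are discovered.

3 → 8 → 14 → 4 → 1 → 6 → 10 → 2 → 13 → 15 → 11 → 5 → 9 → 7 → 12

Visit 3; enqueue 8, 14 → queue [8, 14]
Visit 8; enqueue 4 → queue [14, 4]
Visit 14; enqueue 1, 6, 10 → queue [4, 1, 6, 10]
Visit 4; enqueue 2, 13, 15 → queue [1, 6, 10, 2, 13, 15]
Visit 1; enqueue 11 → queue [6, 10, 2, 13, 15, 11]
Visit 6; enqueue 5 → queue [10, 2, 13, 15, 11, 5]
Visit 10 → queue [2, 13, 15, 11, 5]
Visit 2 → queue [13, 15, 11, 5]
Visit 13; enqueue 9 → queue [15, 11, 5, 9]
Visit 15 → queue [11, 5, 9]
Visit 11 → queue [5, 9]
Visit 5; enqueue 7 → queue [9, 7]
Visit 9 → queue [7]
Visit 7; enqueue 12 → queue [12]
Visit 12 → queue []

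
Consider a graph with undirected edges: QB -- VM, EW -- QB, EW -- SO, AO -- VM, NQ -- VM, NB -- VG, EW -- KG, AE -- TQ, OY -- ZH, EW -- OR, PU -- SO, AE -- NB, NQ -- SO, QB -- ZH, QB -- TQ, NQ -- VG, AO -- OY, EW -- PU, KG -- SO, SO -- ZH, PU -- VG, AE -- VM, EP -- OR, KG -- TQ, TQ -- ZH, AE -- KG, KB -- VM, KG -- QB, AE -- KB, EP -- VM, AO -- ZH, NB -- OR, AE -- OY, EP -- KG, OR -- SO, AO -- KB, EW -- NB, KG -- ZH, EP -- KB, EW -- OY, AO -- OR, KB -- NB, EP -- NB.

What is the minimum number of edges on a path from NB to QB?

2

Level 0: NB
Level 1: AE, EP, EW, KB, OR, VG
Level 2: AO, KG, NQ, OY, PU, QB, SO, TQ, VM
Level 3: ZH
QB first appears at level 2.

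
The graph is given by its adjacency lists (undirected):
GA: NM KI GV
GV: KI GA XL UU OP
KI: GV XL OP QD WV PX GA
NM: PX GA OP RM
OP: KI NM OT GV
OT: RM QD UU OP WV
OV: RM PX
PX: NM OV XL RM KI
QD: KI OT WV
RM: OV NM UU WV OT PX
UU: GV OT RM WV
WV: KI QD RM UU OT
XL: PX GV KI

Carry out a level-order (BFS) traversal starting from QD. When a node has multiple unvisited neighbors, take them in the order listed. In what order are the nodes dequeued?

Visit QD; enqueue KI, OT, WV → queue [KI, OT, WV]
Visit KI; enqueue GV, XL, OP, PX, GA → queue [OT, WV, GV, XL, OP, PX, GA]
Visit OT; enqueue RM, UU → queue [WV, GV, XL, OP, PX, GA, RM, UU]
Visit WV → queue [GV, XL, OP, PX, GA, RM, UU]
Visit GV → queue [XL, OP, PX, GA, RM, UU]
Visit XL → queue [OP, PX, GA, RM, UU]
Visit OP; enqueue NM → queue [PX, GA, RM, UU, NM]
Visit PX; enqueue OV → queue [GA, RM, UU, NM, OV]
Visit GA → queue [RM, UU, NM, OV]
Visit RM → queue [UU, NM, OV]
Visit UU → queue [NM, OV]
Visit NM → queue [OV]
Visit OV → queue []

QD, KI, OT, WV, GV, XL, OP, PX, GA, RM, UU, NM, OV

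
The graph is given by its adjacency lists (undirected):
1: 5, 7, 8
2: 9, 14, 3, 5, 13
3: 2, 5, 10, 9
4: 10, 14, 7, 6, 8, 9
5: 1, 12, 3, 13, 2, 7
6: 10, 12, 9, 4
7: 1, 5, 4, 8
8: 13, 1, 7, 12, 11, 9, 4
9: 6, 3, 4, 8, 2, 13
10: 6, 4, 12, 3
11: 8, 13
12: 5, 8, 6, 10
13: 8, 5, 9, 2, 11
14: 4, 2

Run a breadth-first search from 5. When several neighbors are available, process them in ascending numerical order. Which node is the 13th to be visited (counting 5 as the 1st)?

6

Visit 5; enqueue 1, 2, 3, 7, 12, 13 → queue [1, 2, 3, 7, 12, 13]
Visit 1; enqueue 8 → queue [2, 3, 7, 12, 13, 8]
Visit 2; enqueue 9, 14 → queue [3, 7, 12, 13, 8, 9, 14]
Visit 3; enqueue 10 → queue [7, 12, 13, 8, 9, 14, 10]
Visit 7; enqueue 4 → queue [12, 13, 8, 9, 14, 10, 4]
Visit 12; enqueue 6 → queue [13, 8, 9, 14, 10, 4, 6]
Visit 13; enqueue 11 → queue [8, 9, 14, 10, 4, 6, 11]
Visit 8 → queue [9, 14, 10, 4, 6, 11]
Visit 9 → queue [14, 10, 4, 6, 11]
Visit 14 → queue [10, 4, 6, 11]
Visit 10 → queue [4, 6, 11]
Visit 4 → queue [6, 11]
Visit 6 → queue [11]
Visit 11 → queue []

Visit order: 5, 1, 2, 3, 7, 12, 13, 8, 9, 14, 10, 4, 6, 11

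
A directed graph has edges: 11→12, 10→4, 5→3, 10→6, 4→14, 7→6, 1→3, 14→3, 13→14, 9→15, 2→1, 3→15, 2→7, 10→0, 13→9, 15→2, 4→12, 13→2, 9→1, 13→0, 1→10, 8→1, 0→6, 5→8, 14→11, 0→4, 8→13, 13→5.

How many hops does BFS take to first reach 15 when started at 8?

3

Level 0: 8
Level 1: 1, 13
Level 2: 0, 2, 3, 5, 9, 10, 14
Level 3: 4, 6, 7, 11, 15
Level 4: 12
15 first appears at level 3.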